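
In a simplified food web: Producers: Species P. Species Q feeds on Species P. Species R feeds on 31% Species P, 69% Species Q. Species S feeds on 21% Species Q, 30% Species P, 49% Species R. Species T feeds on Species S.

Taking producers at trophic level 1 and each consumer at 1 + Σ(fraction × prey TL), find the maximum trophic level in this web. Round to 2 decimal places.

Species Q: 1 + 1 = 2
Species R: 1 + (0.31×1 + 0.69×2) = 2.69
Species S: 1 + (0.21×2 + 0.3×1 + 0.49×2.69) = 3.0381
Species T: 1 + 3.0381 = 4.0381

4.04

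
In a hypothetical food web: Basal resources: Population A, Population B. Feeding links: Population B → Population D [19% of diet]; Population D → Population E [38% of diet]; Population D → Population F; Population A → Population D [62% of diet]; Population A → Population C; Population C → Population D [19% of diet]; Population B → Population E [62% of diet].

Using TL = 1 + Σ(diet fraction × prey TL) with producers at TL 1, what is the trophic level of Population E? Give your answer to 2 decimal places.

2.45

Population C: 1 + 1 = 2
Population D: 1 + (0.19×1 + 0.62×1 + 0.19×2) = 2.19
Population E: 1 + (0.38×2.19 + 0.62×1) = 2.4522
Population F: 1 + 2.19 = 3.19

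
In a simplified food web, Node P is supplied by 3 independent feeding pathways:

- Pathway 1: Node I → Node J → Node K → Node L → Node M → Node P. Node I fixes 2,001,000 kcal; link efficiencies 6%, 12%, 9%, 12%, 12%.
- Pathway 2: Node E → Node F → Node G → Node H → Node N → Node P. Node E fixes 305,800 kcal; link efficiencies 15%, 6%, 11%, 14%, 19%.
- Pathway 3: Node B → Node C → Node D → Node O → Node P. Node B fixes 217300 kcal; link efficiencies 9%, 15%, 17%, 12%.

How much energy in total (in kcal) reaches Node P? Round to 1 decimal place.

86.6 kcal

Pathway 1: 2001000 × 0.06 × 0.12 × 0.09 × 0.12 × 0.12 = 18.6717312 kcal
Pathway 2: 305800 × 0.15 × 0.06 × 0.11 × 0.14 × 0.19 = 8.0529372 kcal
Pathway 3: 217300 × 0.09 × 0.15 × 0.17 × 0.12 = 59.84442 kcal
Total at Node P: 18.6717312 + 8.0529372 + 59.84442 = 86.5690884 kcal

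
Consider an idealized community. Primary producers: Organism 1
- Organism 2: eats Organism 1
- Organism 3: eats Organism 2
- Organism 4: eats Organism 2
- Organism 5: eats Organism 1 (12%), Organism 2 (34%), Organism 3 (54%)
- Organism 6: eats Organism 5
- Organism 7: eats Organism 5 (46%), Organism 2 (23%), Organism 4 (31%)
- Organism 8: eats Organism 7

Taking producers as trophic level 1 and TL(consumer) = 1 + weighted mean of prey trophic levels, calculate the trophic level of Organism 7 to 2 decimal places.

Organism 2: 1 + 1 = 2
Organism 3: 1 + 2 = 3
Organism 4: 1 + 2 = 3
Organism 5: 1 + (0.12×1 + 0.34×2 + 0.54×3) = 3.42
Organism 6: 1 + 3.42 = 4.42
Organism 7: 1 + (0.46×3.42 + 0.23×2 + 0.31×3) = 3.9632
Organism 8: 1 + 3.9632 = 4.9632

3.96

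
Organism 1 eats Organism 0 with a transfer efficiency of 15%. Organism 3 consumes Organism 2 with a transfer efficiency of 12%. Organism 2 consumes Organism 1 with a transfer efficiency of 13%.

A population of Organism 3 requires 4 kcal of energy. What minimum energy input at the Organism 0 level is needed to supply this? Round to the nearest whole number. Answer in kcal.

1709 kcal

Cumulative transfer efficiency: 0.15 × 0.13 × 0.12 = 0.00234
Organism 0 energy = 4 / 0.00234 = 1709 kcal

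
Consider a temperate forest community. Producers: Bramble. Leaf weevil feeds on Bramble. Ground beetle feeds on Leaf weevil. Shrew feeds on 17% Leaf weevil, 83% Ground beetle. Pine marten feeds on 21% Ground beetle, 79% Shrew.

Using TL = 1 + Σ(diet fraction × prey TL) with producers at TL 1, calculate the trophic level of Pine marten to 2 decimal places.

Leaf weevil: 1 + 1 = 2
Ground beetle: 1 + 2 = 3
Shrew: 1 + (0.17×2 + 0.83×3) = 3.83
Pine marten: 1 + (0.21×3 + 0.79×3.83) = 4.6557

4.66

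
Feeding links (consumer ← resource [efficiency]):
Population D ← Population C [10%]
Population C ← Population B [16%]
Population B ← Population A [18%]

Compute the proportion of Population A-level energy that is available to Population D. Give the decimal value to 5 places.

0.00288

Product of link efficiencies: 0.18 × 0.16 × 0.1 = 0.00288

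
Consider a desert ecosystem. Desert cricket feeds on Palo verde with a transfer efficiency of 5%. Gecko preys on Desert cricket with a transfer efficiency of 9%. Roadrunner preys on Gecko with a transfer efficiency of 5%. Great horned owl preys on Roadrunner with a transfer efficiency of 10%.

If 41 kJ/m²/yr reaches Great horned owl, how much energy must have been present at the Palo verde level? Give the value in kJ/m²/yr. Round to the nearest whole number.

1822222 kJ/m²/yr

Cumulative transfer efficiency: 0.05 × 0.09 × 0.05 × 0.1 = 0.0000225
Palo verde energy = 41 / 0.0000225 = 1822222 kJ/m²/yr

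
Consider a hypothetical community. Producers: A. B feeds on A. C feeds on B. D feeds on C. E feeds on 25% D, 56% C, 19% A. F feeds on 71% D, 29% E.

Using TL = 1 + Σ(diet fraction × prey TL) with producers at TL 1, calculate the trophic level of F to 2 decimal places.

4.96

B: 1 + 1 = 2
C: 1 + 2 = 3
D: 1 + 3 = 4
E: 1 + (0.25×4 + 0.56×3 + 0.19×1) = 3.87
F: 1 + (0.71×4 + 0.29×3.87) = 4.9623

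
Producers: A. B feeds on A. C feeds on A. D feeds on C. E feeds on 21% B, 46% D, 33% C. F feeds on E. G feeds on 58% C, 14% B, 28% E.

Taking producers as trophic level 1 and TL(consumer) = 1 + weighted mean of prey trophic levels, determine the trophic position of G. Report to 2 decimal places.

B: 1 + 1 = 2
C: 1 + 1 = 2
D: 1 + 2 = 3
E: 1 + (0.21×2 + 0.46×3 + 0.33×2) = 3.46
F: 1 + 3.46 = 4.46
G: 1 + (0.58×2 + 0.14×2 + 0.28×3.46) = 3.4088

3.41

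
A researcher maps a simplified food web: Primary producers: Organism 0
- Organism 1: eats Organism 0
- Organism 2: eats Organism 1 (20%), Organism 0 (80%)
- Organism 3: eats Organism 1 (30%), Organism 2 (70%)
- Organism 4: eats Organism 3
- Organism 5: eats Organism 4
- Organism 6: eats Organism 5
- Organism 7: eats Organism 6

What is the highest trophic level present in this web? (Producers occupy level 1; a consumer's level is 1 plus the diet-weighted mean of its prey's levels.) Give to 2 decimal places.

7.14

Organism 1: 1 + 1 = 2
Organism 2: 1 + (0.2×2 + 0.8×1) = 2.2
Organism 3: 1 + (0.3×2 + 0.7×2.2) = 3.14
Organism 4: 1 + 3.14 = 4.14
Organism 5: 1 + 4.14 = 5.14
Organism 6: 1 + 5.14 = 6.14
Organism 7: 1 + 6.14 = 7.14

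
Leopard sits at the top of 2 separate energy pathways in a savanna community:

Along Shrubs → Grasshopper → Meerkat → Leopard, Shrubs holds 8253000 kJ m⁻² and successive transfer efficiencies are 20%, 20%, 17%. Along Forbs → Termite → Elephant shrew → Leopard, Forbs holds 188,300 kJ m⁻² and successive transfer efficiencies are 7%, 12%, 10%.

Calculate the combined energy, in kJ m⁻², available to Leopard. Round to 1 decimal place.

56278.6 kJ m⁻²

Via Shrubs: 8253000 × 0.2 × 0.2 × 0.17 = 56120.4 kJ m⁻²
Via Forbs: 188300 × 0.07 × 0.12 × 0.1 = 158.172 kJ m⁻²
Total at Leopard: 56120.4 + 158.172 = 56278.572 kJ m⁻²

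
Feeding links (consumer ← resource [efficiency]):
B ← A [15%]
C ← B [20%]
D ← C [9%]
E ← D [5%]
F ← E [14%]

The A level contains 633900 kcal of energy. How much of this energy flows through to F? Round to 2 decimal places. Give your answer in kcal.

B: 633900 × 0.15 = 95085 kcal
C: 95085 × 0.2 = 19017 kcal
D: 19017 × 0.09 = 1711.53 kcal
E: 1711.53 × 0.05 = 85.5765 kcal
F: 85.5765 × 0.14 = 11.98071 kcal

11.98 kcal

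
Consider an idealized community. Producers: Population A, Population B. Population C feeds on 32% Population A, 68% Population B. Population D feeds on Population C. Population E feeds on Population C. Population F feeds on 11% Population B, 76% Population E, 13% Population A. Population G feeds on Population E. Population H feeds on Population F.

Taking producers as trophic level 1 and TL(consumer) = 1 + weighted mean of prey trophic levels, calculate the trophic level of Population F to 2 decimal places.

Population C: 1 + (0.32×1 + 0.68×1) = 2
Population D: 1 + 2 = 3
Population E: 1 + 2 = 3
Population F: 1 + (0.11×1 + 0.76×3 + 0.13×1) = 3.52
Population G: 1 + 3 = 4
Population H: 1 + 3.52 = 4.52

3.52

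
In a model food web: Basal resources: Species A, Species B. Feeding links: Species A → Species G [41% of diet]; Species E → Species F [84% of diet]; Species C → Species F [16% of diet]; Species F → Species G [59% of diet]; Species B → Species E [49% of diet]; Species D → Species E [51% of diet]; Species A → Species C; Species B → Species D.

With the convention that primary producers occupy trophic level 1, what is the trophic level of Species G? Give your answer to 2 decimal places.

3.43

Species C: 1 + 1 = 2
Species D: 1 + 1 = 2
Species E: 1 + (0.49×1 + 0.51×2) = 2.51
Species F: 1 + (0.16×2 + 0.84×2.51) = 3.4284
Species G: 1 + (0.41×1 + 0.59×3.4284) = 3.432756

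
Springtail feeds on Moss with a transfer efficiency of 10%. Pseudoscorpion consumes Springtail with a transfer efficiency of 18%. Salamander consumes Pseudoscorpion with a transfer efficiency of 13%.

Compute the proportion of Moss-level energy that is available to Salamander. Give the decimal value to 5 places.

0.00234

Product of link efficiencies: 0.1 × 0.18 × 0.13 = 0.00234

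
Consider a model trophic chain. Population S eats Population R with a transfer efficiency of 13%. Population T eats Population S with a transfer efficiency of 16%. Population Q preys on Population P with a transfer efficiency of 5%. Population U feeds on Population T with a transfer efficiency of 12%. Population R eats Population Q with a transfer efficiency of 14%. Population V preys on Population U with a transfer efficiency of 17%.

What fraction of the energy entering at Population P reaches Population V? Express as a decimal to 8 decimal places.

Product of link efficiencies: 0.05 × 0.14 × 0.13 × 0.16 × 0.12 × 0.17 = 0.00000297024

0.00000297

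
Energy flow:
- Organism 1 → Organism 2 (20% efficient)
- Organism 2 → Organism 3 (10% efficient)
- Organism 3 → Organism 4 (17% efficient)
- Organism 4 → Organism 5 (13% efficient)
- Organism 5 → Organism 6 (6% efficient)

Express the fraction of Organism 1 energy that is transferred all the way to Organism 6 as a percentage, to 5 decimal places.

Product of link efficiencies: 0.2 × 0.1 × 0.17 × 0.13 × 0.06 = 0.00002652
As a percentage: 0.00002652 × 100 = 0.00265%

0.00265%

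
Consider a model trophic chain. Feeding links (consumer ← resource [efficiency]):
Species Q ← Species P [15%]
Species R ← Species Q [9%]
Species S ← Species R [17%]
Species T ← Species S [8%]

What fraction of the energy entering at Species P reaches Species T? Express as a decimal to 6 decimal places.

0.000184

Product of link efficiencies: 0.15 × 0.09 × 0.17 × 0.08 = 0.0001836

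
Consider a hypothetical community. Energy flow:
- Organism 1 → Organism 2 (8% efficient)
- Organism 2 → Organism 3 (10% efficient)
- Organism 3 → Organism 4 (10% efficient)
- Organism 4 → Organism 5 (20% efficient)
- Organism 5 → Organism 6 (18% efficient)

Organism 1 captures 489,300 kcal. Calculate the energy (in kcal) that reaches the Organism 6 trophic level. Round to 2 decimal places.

Organism 2: 489300 × 0.08 = 39144 kcal
Organism 3: 39144 × 0.1 = 3914.4 kcal
Organism 4: 3914.4 × 0.1 = 391.44 kcal
Organism 5: 391.44 × 0.2 = 78.288 kcal
Organism 6: 78.288 × 0.18 = 14.09184 kcal

14.09 kcal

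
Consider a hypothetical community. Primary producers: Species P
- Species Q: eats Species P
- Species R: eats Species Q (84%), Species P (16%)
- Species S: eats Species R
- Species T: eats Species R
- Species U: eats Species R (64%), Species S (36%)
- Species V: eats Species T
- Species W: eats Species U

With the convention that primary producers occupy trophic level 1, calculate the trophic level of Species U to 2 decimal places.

4.20

Species Q: 1 + 1 = 2
Species R: 1 + (0.84×2 + 0.16×1) = 2.84
Species S: 1 + 2.84 = 3.84
Species T: 1 + 2.84 = 3.84
Species U: 1 + (0.64×2.84 + 0.36×3.84) = 4.2
Species V: 1 + 3.84 = 4.84
Species W: 1 + 4.2 = 5.2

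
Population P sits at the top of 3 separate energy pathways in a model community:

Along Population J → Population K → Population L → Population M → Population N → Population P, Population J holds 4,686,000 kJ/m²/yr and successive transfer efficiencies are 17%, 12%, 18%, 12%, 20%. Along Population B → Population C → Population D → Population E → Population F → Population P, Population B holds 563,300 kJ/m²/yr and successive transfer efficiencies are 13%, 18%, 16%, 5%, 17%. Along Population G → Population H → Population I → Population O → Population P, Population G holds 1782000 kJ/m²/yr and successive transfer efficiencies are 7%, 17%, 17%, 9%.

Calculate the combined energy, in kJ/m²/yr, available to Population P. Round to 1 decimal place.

Via Population J: 4686000 × 0.17 × 0.12 × 0.18 × 0.12 × 0.2 = 412.967808 kJ/m²/yr
Via Population B: 563300 × 0.13 × 0.18 × 0.16 × 0.05 × 0.17 = 17.9264592 kJ/m²/yr
Via Population G: 1782000 × 0.07 × 0.17 × 0.17 × 0.09 = 324.44874 kJ/m²/yr
Total at Population P: 412.967808 + 17.9264592 + 324.44874 = 755.3430072 kJ/m²/yr

755.3 kJ/m²/yr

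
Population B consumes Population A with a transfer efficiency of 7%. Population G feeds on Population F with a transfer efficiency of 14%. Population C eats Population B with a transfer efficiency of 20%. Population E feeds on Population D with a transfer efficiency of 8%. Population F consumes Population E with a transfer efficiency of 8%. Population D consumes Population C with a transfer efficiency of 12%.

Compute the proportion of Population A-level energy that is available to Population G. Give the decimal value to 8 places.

Product of link efficiencies: 0.07 × 0.2 × 0.12 × 0.08 × 0.08 × 0.14 = 0.00000150528

0.00000151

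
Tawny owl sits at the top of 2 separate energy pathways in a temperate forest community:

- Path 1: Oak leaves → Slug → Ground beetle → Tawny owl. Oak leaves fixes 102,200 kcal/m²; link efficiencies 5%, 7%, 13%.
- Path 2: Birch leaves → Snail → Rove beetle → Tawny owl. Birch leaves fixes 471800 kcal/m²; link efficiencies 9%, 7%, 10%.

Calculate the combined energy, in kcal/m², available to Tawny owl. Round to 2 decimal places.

Path 1: 102200 × 0.05 × 0.07 × 0.13 = 46.501 kcal/m²
Path 2: 471800 × 0.09 × 0.07 × 0.1 = 297.234 kcal/m²
Total at Tawny owl: 46.501 + 297.234 = 343.735 kcal/m²

343.74 kcal/m²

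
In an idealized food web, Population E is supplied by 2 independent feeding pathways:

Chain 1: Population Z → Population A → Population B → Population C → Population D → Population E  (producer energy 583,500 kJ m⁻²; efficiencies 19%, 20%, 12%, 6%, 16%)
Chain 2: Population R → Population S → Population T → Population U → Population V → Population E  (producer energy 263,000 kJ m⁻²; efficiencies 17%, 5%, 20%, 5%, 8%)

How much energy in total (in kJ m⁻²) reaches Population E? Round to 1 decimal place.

27.3 kJ m⁻²

Chain 1: 583500 × 0.19 × 0.2 × 0.12 × 0.06 × 0.16 = 25.543296 kJ m⁻²
Chain 2: 263000 × 0.17 × 0.05 × 0.2 × 0.05 × 0.08 = 1.7884 kJ m⁻²
Total at Population E: 25.543296 + 1.7884 = 27.331696 kJ m⁻²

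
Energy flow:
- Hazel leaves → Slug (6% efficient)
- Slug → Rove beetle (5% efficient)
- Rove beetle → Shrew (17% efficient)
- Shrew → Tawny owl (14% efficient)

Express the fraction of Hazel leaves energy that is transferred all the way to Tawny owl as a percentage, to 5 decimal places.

0.00714%

Product of link efficiencies: 0.06 × 0.05 × 0.17 × 0.14 = 0.0000714
As a percentage: 0.0000714 × 100 = 0.00714%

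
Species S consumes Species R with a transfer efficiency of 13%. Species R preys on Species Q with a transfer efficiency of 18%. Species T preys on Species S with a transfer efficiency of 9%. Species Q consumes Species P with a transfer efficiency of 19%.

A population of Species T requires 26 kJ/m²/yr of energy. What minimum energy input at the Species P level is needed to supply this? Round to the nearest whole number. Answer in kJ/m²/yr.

64977 kJ/m²/yr

Cumulative transfer efficiency: 0.19 × 0.18 × 0.13 × 0.09 = 0.00040014
Species P energy = 26 / 0.00040014 = 64977 kJ/m²/yr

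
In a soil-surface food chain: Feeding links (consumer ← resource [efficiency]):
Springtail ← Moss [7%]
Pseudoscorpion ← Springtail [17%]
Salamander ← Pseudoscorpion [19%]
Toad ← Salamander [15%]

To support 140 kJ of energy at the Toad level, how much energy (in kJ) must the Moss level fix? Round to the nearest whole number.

412797 kJ

Cumulative transfer efficiency: 0.07 × 0.17 × 0.19 × 0.15 = 0.00033915
Moss energy = 140 / 0.00033915 = 412797 kJ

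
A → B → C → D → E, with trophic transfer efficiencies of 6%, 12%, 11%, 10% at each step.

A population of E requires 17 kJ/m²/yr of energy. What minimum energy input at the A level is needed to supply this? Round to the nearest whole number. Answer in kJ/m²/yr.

Cumulative transfer efficiency: 0.06 × 0.12 × 0.11 × 0.1 = 0.0000792
A energy = 17 / 0.0000792 = 214646 kJ/m²/yr

214646 kJ/m²/yr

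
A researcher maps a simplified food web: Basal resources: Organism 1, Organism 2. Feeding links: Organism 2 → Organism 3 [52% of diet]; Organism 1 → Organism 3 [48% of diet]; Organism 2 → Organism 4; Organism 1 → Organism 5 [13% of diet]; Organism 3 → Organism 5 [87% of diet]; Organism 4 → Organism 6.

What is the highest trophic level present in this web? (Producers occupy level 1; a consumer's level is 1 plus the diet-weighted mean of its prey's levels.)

Organism 3: 1 + (0.52×1 + 0.48×1) = 2
Organism 4: 1 + 1 = 2
Organism 5: 1 + (0.13×1 + 0.87×2) = 2.87
Organism 6: 1 + 2 = 3

3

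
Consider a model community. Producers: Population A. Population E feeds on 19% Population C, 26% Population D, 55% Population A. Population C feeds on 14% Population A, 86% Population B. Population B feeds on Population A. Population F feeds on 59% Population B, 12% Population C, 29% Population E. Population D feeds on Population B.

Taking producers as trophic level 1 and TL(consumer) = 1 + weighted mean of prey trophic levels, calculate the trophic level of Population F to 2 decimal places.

3.36

Population B: 1 + 1 = 2
Population C: 1 + (0.14×1 + 0.86×2) = 2.86
Population D: 1 + 2 = 3
Population E: 1 + (0.19×2.86 + 0.26×3 + 0.55×1) = 2.8734
Population F: 1 + (0.59×2 + 0.12×2.86 + 0.29×2.8734) = 3.356486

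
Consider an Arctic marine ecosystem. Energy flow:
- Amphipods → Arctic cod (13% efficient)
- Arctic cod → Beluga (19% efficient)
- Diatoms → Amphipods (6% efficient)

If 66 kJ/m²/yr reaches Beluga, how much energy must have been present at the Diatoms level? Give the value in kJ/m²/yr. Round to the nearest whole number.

44534 kJ/m²/yr

Cumulative transfer efficiency: 0.06 × 0.13 × 0.19 = 0.001482
Diatoms energy = 66 / 0.001482 = 44534 kJ/m²/yr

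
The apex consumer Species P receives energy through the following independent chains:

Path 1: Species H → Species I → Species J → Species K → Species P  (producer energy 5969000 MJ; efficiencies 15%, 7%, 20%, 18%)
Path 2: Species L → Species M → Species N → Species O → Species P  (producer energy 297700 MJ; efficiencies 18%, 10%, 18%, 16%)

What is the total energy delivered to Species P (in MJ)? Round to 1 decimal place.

2410.6 MJ

Path 1: 5969000 × 0.15 × 0.07 × 0.2 × 0.18 = 2256.282 MJ
Path 2: 297700 × 0.18 × 0.1 × 0.18 × 0.16 = 154.32768 MJ
Total at Species P: 2256.282 + 154.32768 = 2410.60968 MJ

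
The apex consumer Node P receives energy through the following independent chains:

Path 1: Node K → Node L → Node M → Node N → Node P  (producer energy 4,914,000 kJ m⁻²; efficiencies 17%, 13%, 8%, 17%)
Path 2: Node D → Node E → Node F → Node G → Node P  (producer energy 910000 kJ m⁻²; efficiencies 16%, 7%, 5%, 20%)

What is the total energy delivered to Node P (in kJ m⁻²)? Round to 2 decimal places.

1578.87 kJ m⁻²

Path 1: 4914000 × 0.17 × 0.13 × 0.08 × 0.17 = 1476.95184 kJ m⁻²
Path 2: 910000 × 0.16 × 0.07 × 0.05 × 0.2 = 101.92 kJ m⁻²
Total at Node P: 1476.95184 + 101.92 = 1578.87184 kJ m⁻²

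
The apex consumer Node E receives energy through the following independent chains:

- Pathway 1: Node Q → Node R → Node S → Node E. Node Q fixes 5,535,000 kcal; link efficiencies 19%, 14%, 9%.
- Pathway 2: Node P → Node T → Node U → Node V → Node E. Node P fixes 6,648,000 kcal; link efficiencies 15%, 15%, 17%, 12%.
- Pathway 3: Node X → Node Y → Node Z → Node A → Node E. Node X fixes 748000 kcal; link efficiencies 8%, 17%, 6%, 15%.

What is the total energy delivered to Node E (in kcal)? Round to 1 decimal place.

Pathway 1: 5535000 × 0.19 × 0.14 × 0.09 = 13250.79 kcal
Pathway 2: 6648000 × 0.15 × 0.15 × 0.17 × 0.12 = 3051.432 kcal
Pathway 3: 748000 × 0.08 × 0.17 × 0.06 × 0.15 = 91.5552 kcal
Total at Node E: 13250.79 + 3051.432 + 91.5552 = 16393.7772 kcal

16393.8 kcal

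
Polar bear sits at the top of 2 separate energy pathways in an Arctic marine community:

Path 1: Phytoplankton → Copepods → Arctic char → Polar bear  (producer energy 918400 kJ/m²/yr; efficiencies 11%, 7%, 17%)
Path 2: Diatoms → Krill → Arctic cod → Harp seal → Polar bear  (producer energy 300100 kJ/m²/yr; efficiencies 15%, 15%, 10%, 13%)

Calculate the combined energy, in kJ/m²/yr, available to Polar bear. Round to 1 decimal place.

1290.0 kJ/m²/yr

Path 1: 918400 × 0.11 × 0.07 × 0.17 = 1202.1856 kJ/m²/yr
Path 2: 300100 × 0.15 × 0.15 × 0.1 × 0.13 = 87.77925 kJ/m²/yr
Total at Polar bear: 1202.1856 + 87.77925 = 1289.96485 kJ/m²/yr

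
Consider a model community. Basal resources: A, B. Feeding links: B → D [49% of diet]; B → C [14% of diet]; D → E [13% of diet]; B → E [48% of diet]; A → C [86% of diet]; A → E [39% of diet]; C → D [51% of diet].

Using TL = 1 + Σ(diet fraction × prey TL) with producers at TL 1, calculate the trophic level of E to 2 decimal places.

C: 1 + (0.14×1 + 0.86×1) = 2
D: 1 + (0.49×1 + 0.51×2) = 2.51
E: 1 + (0.48×1 + 0.13×2.51 + 0.39×1) = 2.1963

2.20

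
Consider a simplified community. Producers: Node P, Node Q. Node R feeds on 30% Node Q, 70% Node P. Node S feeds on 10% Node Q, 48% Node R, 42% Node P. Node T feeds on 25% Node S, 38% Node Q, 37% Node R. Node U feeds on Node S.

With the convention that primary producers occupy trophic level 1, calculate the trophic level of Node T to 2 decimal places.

Node R: 1 + (0.3×1 + 0.7×1) = 2
Node S: 1 + (0.1×1 + 0.48×2 + 0.42×1) = 2.48
Node T: 1 + (0.25×2.48 + 0.38×1 + 0.37×2) = 2.74
Node U: 1 + 2.48 = 3.48

2.74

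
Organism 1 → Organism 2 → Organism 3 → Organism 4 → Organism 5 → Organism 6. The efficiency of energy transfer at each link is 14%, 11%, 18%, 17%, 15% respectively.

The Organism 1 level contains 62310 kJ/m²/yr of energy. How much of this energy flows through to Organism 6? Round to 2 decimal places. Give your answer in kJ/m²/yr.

4.40 kJ/m²/yr

Organism 2: 62310 × 0.14 = 8723.4 kJ/m²/yr
Organism 3: 8723.4 × 0.11 = 959.574 kJ/m²/yr
Organism 4: 959.574 × 0.18 = 172.72332 kJ/m²/yr
Organism 5: 172.72332 × 0.17 = 29.3629644 kJ/m²/yr
Organism 6: 29.3629644 × 0.15 = 4.40444466 kJ/m²/yr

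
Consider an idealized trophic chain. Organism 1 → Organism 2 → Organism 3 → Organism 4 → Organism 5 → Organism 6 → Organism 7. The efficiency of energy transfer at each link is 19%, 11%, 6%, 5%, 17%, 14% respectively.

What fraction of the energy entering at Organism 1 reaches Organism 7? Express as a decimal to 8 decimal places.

0.00000149

Product of link efficiencies: 0.19 × 0.11 × 0.06 × 0.05 × 0.17 × 0.14 = 0.00000149226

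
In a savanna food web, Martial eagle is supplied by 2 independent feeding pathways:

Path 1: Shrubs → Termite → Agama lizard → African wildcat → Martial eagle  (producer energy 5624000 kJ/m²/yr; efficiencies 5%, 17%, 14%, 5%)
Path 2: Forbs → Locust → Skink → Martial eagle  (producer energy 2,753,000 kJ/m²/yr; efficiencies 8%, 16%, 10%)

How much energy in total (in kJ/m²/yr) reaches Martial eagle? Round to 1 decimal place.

3858.5 kJ/m²/yr

Path 1: 5624000 × 0.05 × 0.17 × 0.14 × 0.05 = 334.628 kJ/m²/yr
Path 2: 2753000 × 0.08 × 0.16 × 0.1 = 3523.84 kJ/m²/yr
Total at Martial eagle: 334.628 + 3523.84 = 3858.468 kJ/m²/yr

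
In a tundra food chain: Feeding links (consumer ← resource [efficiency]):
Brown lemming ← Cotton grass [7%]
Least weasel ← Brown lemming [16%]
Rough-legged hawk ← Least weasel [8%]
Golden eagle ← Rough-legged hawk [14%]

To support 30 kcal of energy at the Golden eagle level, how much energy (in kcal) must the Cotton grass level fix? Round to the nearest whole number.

239158 kcal

Cumulative transfer efficiency: 0.07 × 0.16 × 0.08 × 0.14 = 0.00012544
Cotton grass energy = 30 / 0.00012544 = 239158 kcal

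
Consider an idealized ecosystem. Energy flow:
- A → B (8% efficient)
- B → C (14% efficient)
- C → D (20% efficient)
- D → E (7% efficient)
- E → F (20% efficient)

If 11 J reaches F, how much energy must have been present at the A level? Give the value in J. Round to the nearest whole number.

Cumulative transfer efficiency: 0.08 × 0.14 × 0.2 × 0.07 × 0.2 = 0.00003136
A energy = 11 / 0.00003136 = 350765 J

350765 J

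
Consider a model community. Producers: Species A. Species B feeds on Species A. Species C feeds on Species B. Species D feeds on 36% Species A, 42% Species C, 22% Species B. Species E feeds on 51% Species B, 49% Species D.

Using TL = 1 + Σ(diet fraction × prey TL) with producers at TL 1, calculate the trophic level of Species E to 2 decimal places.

3.52

Species B: 1 + 1 = 2
Species C: 1 + 2 = 3
Species D: 1 + (0.36×1 + 0.42×3 + 0.22×2) = 3.06
Species E: 1 + (0.51×2 + 0.49×3.06) = 3.5194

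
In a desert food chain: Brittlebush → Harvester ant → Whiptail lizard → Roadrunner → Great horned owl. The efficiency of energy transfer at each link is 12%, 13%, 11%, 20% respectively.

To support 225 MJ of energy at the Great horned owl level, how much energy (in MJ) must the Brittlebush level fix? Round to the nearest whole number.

Cumulative transfer efficiency: 0.12 × 0.13 × 0.11 × 0.2 = 0.0003432
Brittlebush energy = 225 / 0.0003432 = 655594 MJ

655594 MJ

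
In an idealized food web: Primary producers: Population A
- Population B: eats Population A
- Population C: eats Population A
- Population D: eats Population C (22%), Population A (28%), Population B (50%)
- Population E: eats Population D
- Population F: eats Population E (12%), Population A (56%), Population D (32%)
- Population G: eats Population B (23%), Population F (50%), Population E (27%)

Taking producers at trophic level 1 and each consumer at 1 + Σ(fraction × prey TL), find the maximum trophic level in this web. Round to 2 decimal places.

3.90

Population B: 1 + 1 = 2
Population C: 1 + 1 = 2
Population D: 1 + (0.22×2 + 0.28×1 + 0.5×2) = 2.72
Population E: 1 + 2.72 = 3.72
Population F: 1 + (0.12×3.72 + 0.56×1 + 0.32×2.72) = 2.8768
Population G: 1 + (0.23×2 + 0.5×2.8768 + 0.27×3.72) = 3.9028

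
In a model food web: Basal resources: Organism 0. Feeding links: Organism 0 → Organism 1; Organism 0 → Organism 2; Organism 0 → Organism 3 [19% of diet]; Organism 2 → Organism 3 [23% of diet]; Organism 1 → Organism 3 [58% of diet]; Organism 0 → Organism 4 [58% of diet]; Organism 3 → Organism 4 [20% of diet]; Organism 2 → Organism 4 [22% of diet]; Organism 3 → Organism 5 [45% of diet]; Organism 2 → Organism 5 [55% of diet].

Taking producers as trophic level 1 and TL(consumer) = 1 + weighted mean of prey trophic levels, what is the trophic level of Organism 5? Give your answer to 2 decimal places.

Organism 1: 1 + 1 = 2
Organism 2: 1 + 1 = 2
Organism 3: 1 + (0.19×1 + 0.23×2 + 0.58×2) = 2.81
Organism 4: 1 + (0.58×1 + 0.2×2.81 + 0.22×2) = 2.582
Organism 5: 1 + (0.45×2.81 + 0.55×2) = 3.3645

3.36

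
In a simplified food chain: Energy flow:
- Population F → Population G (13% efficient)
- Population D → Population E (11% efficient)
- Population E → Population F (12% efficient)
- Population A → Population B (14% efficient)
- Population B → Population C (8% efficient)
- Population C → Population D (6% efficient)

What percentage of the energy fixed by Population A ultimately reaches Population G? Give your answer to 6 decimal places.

Product of link efficiencies: 0.14 × 0.08 × 0.06 × 0.11 × 0.12 × 0.13 = 0.000001153152
As a percentage: 0.000001153152 × 100 = 0.000115%

0.000115%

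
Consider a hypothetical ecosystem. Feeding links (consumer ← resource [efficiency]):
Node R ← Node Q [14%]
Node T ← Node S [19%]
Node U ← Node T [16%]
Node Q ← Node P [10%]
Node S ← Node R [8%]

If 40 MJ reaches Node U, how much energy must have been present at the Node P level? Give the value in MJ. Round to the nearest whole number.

1174812 MJ

Cumulative transfer efficiency: 0.1 × 0.14 × 0.08 × 0.19 × 0.16 = 0.000034048
Node P energy = 40 / 0.000034048 = 1174812 MJ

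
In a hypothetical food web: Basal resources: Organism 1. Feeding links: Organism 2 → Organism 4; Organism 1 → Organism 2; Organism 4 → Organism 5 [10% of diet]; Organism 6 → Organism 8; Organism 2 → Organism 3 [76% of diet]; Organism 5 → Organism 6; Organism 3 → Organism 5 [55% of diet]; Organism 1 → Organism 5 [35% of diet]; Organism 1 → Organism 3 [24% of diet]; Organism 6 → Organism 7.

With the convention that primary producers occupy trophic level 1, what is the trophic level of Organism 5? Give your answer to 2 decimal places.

3.17

Organism 2: 1 + 1 = 2
Organism 3: 1 + (0.76×2 + 0.24×1) = 2.76
Organism 4: 1 + 2 = 3
Organism 5: 1 + (0.55×2.76 + 0.1×3 + 0.35×1) = 3.168
Organism 6: 1 + 3.168 = 4.168
Organism 7: 1 + 4.168 = 5.168
Organism 8: 1 + 4.168 = 5.168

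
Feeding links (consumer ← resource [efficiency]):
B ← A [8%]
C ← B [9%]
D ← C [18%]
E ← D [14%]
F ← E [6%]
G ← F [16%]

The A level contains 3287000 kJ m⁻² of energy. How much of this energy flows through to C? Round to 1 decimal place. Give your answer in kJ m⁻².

B: 3287000 × 0.08 = 262960 kJ m⁻²
C: 262960 × 0.09 = 23666.4 kJ m⁻²

23666.4 kJ m⁻²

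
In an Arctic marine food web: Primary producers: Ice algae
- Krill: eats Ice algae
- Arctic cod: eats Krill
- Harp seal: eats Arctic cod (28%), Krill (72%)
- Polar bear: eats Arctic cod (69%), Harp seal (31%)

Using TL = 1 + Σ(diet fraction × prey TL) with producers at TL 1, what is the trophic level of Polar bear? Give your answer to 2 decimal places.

Krill: 1 + 1 = 2
Arctic cod: 1 + 2 = 3
Harp seal: 1 + (0.28×3 + 0.72×2) = 3.28
Polar bear: 1 + (0.69×3 + 0.31×3.28) = 4.0868

4.09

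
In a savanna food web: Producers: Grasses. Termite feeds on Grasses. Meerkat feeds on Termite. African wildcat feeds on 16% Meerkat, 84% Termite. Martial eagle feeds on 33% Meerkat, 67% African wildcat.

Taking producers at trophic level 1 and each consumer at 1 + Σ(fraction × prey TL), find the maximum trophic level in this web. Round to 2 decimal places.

4.11

Termite: 1 + 1 = 2
Meerkat: 1 + 2 = 3
African wildcat: 1 + (0.16×3 + 0.84×2) = 3.16
Martial eagle: 1 + (0.33×3 + 0.67×3.16) = 4.1072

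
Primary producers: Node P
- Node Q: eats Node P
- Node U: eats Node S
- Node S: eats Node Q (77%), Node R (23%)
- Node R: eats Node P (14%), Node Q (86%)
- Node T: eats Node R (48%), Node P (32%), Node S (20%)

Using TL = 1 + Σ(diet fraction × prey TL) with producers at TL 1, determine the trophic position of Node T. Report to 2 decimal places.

Node Q: 1 + 1 = 2
Node R: 1 + (0.14×1 + 0.86×2) = 2.86
Node S: 1 + (0.77×2 + 0.23×2.86) = 3.1978
Node T: 1 + (0.48×2.86 + 0.32×1 + 0.2×3.1978) = 3.33236
Node U: 1 + 3.1978 = 4.1978

3.33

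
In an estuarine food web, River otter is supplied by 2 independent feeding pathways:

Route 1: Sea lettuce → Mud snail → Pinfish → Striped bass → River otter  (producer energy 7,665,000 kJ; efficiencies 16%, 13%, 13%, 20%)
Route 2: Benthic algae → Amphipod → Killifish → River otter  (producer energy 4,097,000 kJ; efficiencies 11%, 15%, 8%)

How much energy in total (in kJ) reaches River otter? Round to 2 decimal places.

Route 1: 7665000 × 0.16 × 0.13 × 0.13 × 0.2 = 4145.232 kJ
Route 2: 4097000 × 0.11 × 0.15 × 0.08 = 5408.04 kJ
Total at River otter: 4145.232 + 5408.04 = 9553.272 kJ

9553.27 kJ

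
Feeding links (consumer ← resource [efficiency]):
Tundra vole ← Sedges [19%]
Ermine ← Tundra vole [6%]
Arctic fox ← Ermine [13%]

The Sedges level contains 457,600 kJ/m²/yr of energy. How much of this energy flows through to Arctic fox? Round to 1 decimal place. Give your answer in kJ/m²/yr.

678.2 kJ/m²/yr

Tundra vole: 457600 × 0.19 = 86944 kJ/m²/yr
Ermine: 86944 × 0.06 = 5216.64 kJ/m²/yr
Arctic fox: 5216.64 × 0.13 = 678.1632 kJ/m²/yr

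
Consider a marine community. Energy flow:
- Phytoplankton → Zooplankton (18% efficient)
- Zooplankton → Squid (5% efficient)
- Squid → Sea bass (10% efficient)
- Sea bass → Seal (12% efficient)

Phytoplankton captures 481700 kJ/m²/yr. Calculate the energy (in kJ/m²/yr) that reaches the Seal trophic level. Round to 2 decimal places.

Zooplankton: 481700 × 0.18 = 86706 kJ/m²/yr
Squid: 86706 × 0.05 = 4335.3 kJ/m²/yr
Sea bass: 4335.3 × 0.1 = 433.53 kJ/m²/yr
Seal: 433.53 × 0.12 = 52.0236 kJ/m²/yr

52.02 kJ/m²/yr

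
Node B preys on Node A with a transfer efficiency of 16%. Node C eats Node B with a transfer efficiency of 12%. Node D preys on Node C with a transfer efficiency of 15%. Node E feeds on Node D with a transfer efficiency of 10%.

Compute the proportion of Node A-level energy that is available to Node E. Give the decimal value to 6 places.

Product of link efficiencies: 0.16 × 0.12 × 0.15 × 0.1 = 0.000288

0.000288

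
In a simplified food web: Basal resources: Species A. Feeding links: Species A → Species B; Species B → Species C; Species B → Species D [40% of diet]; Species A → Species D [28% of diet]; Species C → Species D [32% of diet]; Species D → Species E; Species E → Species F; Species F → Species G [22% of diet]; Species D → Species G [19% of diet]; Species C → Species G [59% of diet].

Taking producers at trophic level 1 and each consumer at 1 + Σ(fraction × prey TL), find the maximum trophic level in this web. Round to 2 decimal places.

5.04

Species B: 1 + 1 = 2
Species C: 1 + 2 = 3
Species D: 1 + (0.4×2 + 0.28×1 + 0.32×3) = 3.04
Species E: 1 + 3.04 = 4.04
Species F: 1 + 4.04 = 5.04
Species G: 1 + (0.22×5.04 + 0.19×3.04 + 0.59×3) = 4.4564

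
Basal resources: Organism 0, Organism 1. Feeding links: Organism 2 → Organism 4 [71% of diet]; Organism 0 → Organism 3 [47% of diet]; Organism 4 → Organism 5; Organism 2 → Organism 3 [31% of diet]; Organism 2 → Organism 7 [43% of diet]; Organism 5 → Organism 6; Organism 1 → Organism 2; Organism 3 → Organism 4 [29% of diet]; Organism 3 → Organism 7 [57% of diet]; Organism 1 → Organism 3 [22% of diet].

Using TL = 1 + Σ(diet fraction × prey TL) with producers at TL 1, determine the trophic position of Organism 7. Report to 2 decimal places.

3.18

Organism 2: 1 + 1 = 2
Organism 3: 1 + (0.31×2 + 0.22×1 + 0.47×1) = 2.31
Organism 4: 1 + (0.29×2.31 + 0.71×2) = 3.0899
Organism 5: 1 + 3.0899 = 4.0899
Organism 6: 1 + 4.0899 = 5.0899
Organism 7: 1 + (0.43×2 + 0.57×2.31) = 3.1767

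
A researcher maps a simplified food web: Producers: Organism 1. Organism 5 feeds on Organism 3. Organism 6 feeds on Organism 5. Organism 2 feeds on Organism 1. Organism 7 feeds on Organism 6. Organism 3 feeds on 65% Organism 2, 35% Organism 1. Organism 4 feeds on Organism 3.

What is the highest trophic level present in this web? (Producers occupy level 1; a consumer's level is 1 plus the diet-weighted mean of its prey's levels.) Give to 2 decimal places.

Organism 2: 1 + 1 = 2
Organism 3: 1 + (0.65×2 + 0.35×1) = 2.65
Organism 4: 1 + 2.65 = 3.65
Organism 5: 1 + 2.65 = 3.65
Organism 6: 1 + 3.65 = 4.65
Organism 7: 1 + 4.65 = 5.65

5.65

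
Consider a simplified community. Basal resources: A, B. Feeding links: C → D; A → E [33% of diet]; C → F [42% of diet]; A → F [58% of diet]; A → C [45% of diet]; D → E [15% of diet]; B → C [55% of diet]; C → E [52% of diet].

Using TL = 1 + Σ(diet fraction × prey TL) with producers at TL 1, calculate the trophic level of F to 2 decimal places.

C: 1 + (0.45×1 + 0.55×1) = 2
D: 1 + 2 = 3
E: 1 + (0.52×2 + 0.33×1 + 0.15×3) = 2.82
F: 1 + (0.58×1 + 0.42×2) = 2.42

2.42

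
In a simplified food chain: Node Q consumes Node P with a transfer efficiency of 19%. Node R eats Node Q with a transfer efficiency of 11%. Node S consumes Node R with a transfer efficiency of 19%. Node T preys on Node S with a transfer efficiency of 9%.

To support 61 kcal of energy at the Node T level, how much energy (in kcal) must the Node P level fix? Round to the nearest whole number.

Cumulative transfer efficiency: 0.19 × 0.11 × 0.19 × 0.09 = 0.00035739
Node P energy = 61 / 0.00035739 = 170682 kcal

170682 kcal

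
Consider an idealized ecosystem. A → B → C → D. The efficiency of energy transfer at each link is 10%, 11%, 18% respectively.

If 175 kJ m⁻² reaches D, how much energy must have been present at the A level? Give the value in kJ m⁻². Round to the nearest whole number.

88384 kJ m⁻²

Cumulative transfer efficiency: 0.1 × 0.11 × 0.18 = 0.00198
A energy = 175 / 0.00198 = 88384 kJ m⁻²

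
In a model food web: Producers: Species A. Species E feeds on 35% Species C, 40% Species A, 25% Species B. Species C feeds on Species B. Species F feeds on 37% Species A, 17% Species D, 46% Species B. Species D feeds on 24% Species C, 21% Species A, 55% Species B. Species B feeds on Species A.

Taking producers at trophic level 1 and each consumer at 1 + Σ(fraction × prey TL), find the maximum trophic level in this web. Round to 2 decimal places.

3.03

Species B: 1 + 1 = 2
Species C: 1 + 2 = 3
Species D: 1 + (0.24×3 + 0.21×1 + 0.55×2) = 3.03
Species E: 1 + (0.35×3 + 0.4×1 + 0.25×2) = 2.95
Species F: 1 + (0.37×1 + 0.17×3.03 + 0.46×2) = 2.8051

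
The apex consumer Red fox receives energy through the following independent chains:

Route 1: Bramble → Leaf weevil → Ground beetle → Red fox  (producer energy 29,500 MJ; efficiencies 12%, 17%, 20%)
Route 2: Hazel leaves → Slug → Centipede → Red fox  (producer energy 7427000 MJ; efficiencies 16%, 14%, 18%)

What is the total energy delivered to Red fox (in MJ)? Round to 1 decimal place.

Route 1: 29500 × 0.12 × 0.17 × 0.2 = 120.36 MJ
Route 2: 7427000 × 0.16 × 0.14 × 0.18 = 29945.664 MJ
Total at Red fox: 120.36 + 29945.664 = 30066.024 MJ

30066.0 MJ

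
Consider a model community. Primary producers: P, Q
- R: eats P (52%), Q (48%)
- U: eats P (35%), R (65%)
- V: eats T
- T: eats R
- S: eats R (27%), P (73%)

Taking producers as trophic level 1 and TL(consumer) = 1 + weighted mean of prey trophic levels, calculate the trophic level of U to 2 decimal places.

R: 1 + (0.52×1 + 0.48×1) = 2
S: 1 + (0.27×2 + 0.73×1) = 2.27
T: 1 + 2 = 3
U: 1 + (0.35×1 + 0.65×2) = 2.65
V: 1 + 3 = 4

2.65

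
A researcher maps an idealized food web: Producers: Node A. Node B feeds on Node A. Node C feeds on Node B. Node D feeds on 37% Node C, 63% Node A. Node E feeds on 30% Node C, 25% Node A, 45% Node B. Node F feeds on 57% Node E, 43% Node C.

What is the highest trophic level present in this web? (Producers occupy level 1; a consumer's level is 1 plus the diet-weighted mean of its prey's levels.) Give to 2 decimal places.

Node B: 1 + 1 = 2
Node C: 1 + 2 = 3
Node D: 1 + (0.37×3 + 0.63×1) = 2.74
Node E: 1 + (0.3×3 + 0.25×1 + 0.45×2) = 3.05
Node F: 1 + (0.57×3.05 + 0.43×3) = 4.0285

4.03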